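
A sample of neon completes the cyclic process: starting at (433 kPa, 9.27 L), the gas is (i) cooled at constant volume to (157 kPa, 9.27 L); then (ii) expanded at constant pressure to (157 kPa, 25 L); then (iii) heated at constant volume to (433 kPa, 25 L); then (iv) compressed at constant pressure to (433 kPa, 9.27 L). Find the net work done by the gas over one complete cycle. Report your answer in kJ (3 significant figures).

Constant-volume legs do no work.
W(ii) = (157)(25 − 9.27) = 2470 J; W(iv) = (433)(9.27 − 25) = -6811 J.
W_net = 2470 − 6811 = -4341 J (the counter-clockwise enclosed area).

W_net ≈ -4.34 kJ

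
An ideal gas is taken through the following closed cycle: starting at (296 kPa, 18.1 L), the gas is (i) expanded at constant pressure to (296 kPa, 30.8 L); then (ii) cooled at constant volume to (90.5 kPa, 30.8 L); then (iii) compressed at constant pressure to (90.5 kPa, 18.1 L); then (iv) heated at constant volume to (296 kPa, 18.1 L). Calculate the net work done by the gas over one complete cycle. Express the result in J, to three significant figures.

W_net ≈ 2610 J

Constant-volume legs do no work.
W(i) = (296)(30.8 − 18.1) = 3759 J; W(iii) = (90.5)(18.1 − 30.8) = -1149 J.
W_net = 3759 − 1149 = 2610 J (the clockwise enclosed area).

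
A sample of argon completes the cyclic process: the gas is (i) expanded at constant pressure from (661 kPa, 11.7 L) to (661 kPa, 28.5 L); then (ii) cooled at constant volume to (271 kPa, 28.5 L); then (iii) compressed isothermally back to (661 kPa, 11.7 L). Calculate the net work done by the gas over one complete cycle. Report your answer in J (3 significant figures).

W_net ≈ 4230 J

Leg (i): W = PΔV = (661)(28.5 − 11.7) = 11105 J.
Leg (ii): W = 0.
Leg (iii): W = PᵢVᵢ ln(V_f/Vᵢ) = (7724) ln(11.7/28.5) = -6876 J.
W_net = 11105 − 6876 = 4228 J.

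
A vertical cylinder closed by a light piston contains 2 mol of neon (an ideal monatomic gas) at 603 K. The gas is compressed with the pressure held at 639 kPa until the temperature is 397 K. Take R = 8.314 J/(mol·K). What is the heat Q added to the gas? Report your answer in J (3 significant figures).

Isobaric: W = nRΔT = (2)(8.314)(-206) = -3425 J.
ΔU = nCᵥΔT with Cᵥ = 3R/2: ΔU = (2)(12.47)(-206) = -5138 J.
Q = ΔU + W = -5138 − 3425 = -8563 J.

Q ≈ -8560 J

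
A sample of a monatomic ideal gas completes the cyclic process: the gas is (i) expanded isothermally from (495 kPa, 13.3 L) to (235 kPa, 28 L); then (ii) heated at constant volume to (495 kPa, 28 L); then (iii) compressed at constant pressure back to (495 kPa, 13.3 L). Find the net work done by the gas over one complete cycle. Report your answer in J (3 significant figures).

Leg (i): W = PᵢVᵢ ln(V_f/Vᵢ) = (6584) ln(28/13.3) = 4901 J.
Leg (ii): W = 0.
Leg (iii): W = PΔV = (495)(13.3 − 28) = -7276 J.
W_net = 4901 − 7276 = -2375 J.

W_net ≈ -2380 J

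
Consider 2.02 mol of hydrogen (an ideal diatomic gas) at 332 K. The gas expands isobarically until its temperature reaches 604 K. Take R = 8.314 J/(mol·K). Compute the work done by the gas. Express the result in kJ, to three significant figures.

Isobaric: W = P ΔV = nR ΔT.
W = (2.02)(8.314)(604 − 332) = 4568 J.

W ≈ 4.57 kJ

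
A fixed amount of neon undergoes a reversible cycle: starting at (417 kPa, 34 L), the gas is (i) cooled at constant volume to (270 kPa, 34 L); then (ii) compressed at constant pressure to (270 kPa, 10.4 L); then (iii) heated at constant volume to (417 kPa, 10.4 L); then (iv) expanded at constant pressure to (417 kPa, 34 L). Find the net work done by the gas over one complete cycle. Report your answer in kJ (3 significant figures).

Constant-volume legs do no work.
W(ii) = (270)(10.4 − 34) = -6372 J; W(iv) = (417)(34 − 10.4) = 9841 J.
W_net = -6372 + 9841 = 3469 J (the clockwise enclosed area).

W_net ≈ 3.47 kJ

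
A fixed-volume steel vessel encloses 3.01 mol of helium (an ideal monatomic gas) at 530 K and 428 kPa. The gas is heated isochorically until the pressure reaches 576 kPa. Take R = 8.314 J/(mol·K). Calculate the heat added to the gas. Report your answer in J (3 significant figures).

Constant volume ⇒ W = 0, so Q = ΔU = nCᵥΔT with Cᵥ = 3R/2 = 12.47 J/(mol·K).
At constant V, T₂/T₁ = P₂/P₁ ⇒ ΔT = T₁(P₂/P₁ − 1) = 530·(576/428 − 1) = 183.3 K.
ΔU = (3.01)(12.47)(183.3) = 6880 J.

Q ≈ 6880 J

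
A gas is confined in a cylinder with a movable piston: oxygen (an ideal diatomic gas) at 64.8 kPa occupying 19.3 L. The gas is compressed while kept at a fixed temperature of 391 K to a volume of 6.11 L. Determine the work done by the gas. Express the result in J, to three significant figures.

W ≈ -1440 J

Isothermal: W = nRT ln(V₂/V₁) = P₁V₁ ln(V₂/V₁).
P₁V₁ = (64.8 kPa)(19.3 L) = 1251 J.
W = 1251 × ln(6.11/19.3) = 1251 × -1.15
W_by_gas = -1438 J.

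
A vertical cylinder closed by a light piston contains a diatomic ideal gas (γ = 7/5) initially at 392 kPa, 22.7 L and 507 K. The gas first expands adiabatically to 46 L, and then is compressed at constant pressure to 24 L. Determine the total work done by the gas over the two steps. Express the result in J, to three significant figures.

W_total ≈ 2270 J

Step 1 (adiabatic): W = (P₁V₁ − P₂V₂)/(γ−1) = (8898 − 6708)/0.4 = 5475 J.
After step 1: P = 145.8 kPa, V = 46 L, T = 382.2 K.
Step 2 (isobaric): W = PΔV = (145.8 kPa)(24 − 46 L) = -3208 J.
W_total = 5475 − 3208 = 2267 J.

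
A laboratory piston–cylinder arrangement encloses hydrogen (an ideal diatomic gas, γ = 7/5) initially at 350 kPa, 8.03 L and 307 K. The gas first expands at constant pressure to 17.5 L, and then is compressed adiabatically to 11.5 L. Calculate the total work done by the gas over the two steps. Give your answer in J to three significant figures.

W_total ≈ 514 J

Step 1 (isobaric): W = PΔV = (350 kPa)(17.5 − 8.03 L) = 3314 J.
After step 1: P = 350 kPa, V = 17.5 L, T = 669.1 K.
Step 2 (adiabatic): W = (P₁V₁ − P₂V₂)/(γ−1) = (6125 − 7245)/0.4 = -2800 J.
W_total = 3314 − 2800 = 514.3 J.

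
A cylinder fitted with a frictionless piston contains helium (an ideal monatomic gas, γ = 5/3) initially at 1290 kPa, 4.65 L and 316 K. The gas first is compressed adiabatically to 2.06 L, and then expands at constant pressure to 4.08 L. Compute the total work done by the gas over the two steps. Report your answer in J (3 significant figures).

Step 1 (adiabatic): W = (P₁V₁ − P₂V₂)/(γ−1) = (5999 − 10322)/0.667 = -6485 J.
After step 1: P = 5011 kPa, V = 2.06 L, T = 543.8 K.
Step 2 (isobaric): W = PΔV = (5011 kPa)(4.08 − 2.06 L) = 10122 J.
W_total = -6485 + 10122 = 3636 J.

W_total ≈ 3640 J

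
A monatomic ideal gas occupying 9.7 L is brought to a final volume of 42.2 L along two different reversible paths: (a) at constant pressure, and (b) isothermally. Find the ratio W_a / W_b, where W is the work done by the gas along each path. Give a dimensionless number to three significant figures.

W_a / W_b ≈ 2.28

Path (a) isobaric: W = P₁(V₂ − V₁) → W_a/(P₁V₁) = 3.351.
Path (b) isothermal: W = P₁V₁ ln(V₂/V₁) → W_b/(P₁V₁) = 1.47.
W_a / W_b = 3.351 / 1.47 = 2.279.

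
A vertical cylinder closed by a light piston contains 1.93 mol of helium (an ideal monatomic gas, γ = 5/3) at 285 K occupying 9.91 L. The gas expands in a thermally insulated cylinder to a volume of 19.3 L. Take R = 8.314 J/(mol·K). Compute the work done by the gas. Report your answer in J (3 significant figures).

Adiabatic: TV^(γ−1) = const with γ = 5/3.
T₂ = T₁ (V₁/V₂)^(γ−1) = 285 × (9.91/19.3)^0.667 = 285 × 0.6412 = 182.7 K.
W_by = nCᵥ(T₁ − T₂) = (1.93)(12.47)(285 − 182.7) = 2461 J.

W ≈ 2460 J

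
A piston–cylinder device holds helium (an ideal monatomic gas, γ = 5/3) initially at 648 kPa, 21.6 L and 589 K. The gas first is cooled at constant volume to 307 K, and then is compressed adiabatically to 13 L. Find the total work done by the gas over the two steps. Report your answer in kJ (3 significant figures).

Step 1 (isochoric): W = 0 (constant volume).
After step 1: P = 337.8 kPa (V unchanged).
Step 2 (adiabatic): W = (P₁V₁ − P₂V₂)/(γ−1) = (7295 − 10234)/0.667 = -4408 J.
W_total = 0 − 4408 = -4408 J.

W_total ≈ -4.41 kJ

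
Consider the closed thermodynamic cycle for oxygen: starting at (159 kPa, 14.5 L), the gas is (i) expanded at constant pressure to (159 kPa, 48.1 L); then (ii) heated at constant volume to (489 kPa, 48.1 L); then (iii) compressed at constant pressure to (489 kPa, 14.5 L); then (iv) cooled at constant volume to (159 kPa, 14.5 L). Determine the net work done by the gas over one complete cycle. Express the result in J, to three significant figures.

W_net ≈ -11100 J

Constant-volume legs do no work.
W(i) = (159)(48.1 − 14.5) = 5342 J; W(iii) = (489)(14.5 − 48.1) = -16430 J.
W_net = 5342 − 16430 = -11088 J (the counter-clockwise enclosed area).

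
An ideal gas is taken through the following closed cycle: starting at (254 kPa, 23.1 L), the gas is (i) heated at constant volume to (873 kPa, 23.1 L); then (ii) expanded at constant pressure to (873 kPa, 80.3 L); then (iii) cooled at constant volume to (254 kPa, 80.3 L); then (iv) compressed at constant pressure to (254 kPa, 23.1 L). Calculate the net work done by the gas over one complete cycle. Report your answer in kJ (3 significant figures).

Constant-volume legs do no work.
W(ii) = (873)(80.3 − 23.1) = 49936 J; W(iv) = (254)(23.1 − 80.3) = -14529 J.
W_net = 49936 − 14529 = 35407 J (the clockwise enclosed area).

W_net ≈ 35.4 kJ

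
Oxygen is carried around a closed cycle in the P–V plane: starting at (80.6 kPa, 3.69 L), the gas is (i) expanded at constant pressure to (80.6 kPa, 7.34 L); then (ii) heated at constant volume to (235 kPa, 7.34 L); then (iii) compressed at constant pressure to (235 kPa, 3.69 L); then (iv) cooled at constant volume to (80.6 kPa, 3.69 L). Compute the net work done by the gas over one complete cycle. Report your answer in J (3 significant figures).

W_net ≈ -564 J

Constant-volume legs do no work.
W(i) = (80.6)(7.34 − 3.69) = 294.2 J; W(iii) = (235)(3.69 − 7.34) = -857.8 J.
W_net = 294.2 − 857.8 = -563.6 J (the counter-clockwise enclosed area).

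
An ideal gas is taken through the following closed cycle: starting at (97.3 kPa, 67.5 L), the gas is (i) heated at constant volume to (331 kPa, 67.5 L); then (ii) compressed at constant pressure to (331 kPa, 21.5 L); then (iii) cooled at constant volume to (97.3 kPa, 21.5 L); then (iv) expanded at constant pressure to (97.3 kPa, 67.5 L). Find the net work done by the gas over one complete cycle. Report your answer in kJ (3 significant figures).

Constant-volume legs do no work.
W(ii) = (331)(21.5 − 67.5) = -15226 J; W(iv) = (97.3)(67.5 − 21.5) = 4476 J.
W_net = -15226 + 4476 = -10750 J (the counter-clockwise enclosed area).

W_net ≈ -10.8 kJ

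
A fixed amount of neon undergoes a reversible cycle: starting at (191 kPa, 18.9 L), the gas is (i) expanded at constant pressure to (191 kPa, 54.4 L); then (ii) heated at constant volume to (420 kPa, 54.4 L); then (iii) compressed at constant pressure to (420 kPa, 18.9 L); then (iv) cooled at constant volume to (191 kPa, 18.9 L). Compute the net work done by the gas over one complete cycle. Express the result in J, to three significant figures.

Constant-volume legs do no work.
W(i) = (191)(54.4 − 18.9) = 6780 J; W(iii) = (420)(18.9 − 54.4) = -14910 J.
W_net = 6780 − 14910 = -8130 J (the counter-clockwise enclosed area).

W_net ≈ -8130 J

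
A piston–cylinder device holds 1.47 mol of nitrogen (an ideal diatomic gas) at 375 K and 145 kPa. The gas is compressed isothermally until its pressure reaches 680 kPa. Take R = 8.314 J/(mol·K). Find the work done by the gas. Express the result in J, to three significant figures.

Isothermal process: W = nRT ln(V₂/V₁) = nRT ln(P₁/P₂).
W = (1.47)(8.314)(375) × ln(145/680)
  = 4583 × ln(0.2132) = 4583 × -1.545
W_by_gas = -7083 J.

W ≈ -7080 J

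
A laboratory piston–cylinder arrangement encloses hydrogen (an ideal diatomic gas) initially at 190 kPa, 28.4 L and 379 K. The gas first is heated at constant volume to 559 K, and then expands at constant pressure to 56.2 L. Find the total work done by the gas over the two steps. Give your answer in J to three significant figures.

Step 1 (isochoric): W = 0 (constant volume).
After step 1: P = 280.2 kPa (V unchanged).
Step 2 (isobaric): W = PΔV = (280.2 kPa)(56.2 − 28.4 L) = 7791 J.
W_total = 0 + 7791 = 7791 J.

W_total ≈ 7790 J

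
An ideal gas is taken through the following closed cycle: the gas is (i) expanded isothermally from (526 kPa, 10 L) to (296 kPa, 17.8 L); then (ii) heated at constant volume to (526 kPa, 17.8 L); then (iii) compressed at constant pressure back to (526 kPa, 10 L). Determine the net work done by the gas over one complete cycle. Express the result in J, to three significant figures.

Leg (i): W = PᵢVᵢ ln(V_f/Vᵢ) = (5260) ln(17.8/10) = 3033 J.
Leg (ii): W = 0.
Leg (iii): W = PΔV = (526)(10 − 17.8) = -4103 J.
W_net = 3033 − 4103 = -1070 J.

W_net ≈ -1070 J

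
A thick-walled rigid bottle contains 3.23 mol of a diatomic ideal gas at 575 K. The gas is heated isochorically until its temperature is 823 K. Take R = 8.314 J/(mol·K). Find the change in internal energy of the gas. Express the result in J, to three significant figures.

ΔU ≈ 16600 J

Constant volume ⇒ W = 0, so Q = ΔU = nCᵥΔT with Cᵥ = 5R/2 = 20.79 J/(mol·K).
ΔU = (3.23)(20.79)(823 − 575) = 16650 J.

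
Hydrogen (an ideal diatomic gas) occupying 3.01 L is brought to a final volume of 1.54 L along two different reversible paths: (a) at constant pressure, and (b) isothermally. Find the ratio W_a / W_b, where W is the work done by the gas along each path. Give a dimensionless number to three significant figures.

Path (a) isobaric: W = P₁(V₂ − V₁) → W_a/(P₁V₁) = -0.4884.
Path (b) isothermal: W = P₁V₁ ln(V₂/V₁) → W_b/(P₁V₁) = -0.6702.
W_a / W_b = -0.4884 / -0.6702 = 0.7287.

W_a / W_b ≈ 0.729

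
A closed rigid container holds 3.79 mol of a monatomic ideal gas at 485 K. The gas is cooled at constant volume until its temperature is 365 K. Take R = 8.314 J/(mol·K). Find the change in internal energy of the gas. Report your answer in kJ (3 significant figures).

Constant volume ⇒ W = 0, so Q = ΔU = nCᵥΔT with Cᵥ = 3R/2 = 12.47 J/(mol·K).
ΔU = (3.79)(12.47)(365 − 485) = -5672 J.

ΔU ≈ -5.67 kJ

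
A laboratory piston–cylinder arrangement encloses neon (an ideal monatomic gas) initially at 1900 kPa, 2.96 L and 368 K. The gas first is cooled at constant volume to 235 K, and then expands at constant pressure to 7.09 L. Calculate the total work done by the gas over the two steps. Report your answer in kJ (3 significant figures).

W_total ≈ 5.01 kJ

Step 1 (isochoric): W = 0 (constant volume).
After step 1: P = 1213 kPa (V unchanged).
Step 2 (isobaric): W = PΔV = (1213 kPa)(7.09 − 2.96 L) = 5011 J.
W_total = 0 + 5011 = 5011 J.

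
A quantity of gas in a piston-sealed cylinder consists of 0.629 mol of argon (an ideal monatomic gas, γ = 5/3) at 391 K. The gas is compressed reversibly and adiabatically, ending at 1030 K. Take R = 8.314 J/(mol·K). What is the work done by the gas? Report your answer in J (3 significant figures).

Adiabatic ⇒ Q = 0, so W_by = −ΔU = nCᵥ(T₁ − T₂).
Cᵥ = 3R/2 = 12.47 J/(mol·K).
W = (0.629)(12.47)(391 − 1030) = -5012 J.

W ≈ -5010 J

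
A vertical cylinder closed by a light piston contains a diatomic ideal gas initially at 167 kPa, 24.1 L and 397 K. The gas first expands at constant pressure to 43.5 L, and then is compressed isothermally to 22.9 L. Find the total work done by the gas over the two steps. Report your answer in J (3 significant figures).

W_total ≈ -1420 J

Step 1 (isobaric): W = PΔV = (167 kPa)(43.5 − 24.1 L) = 3240 J.
After step 1: P = 167 kPa, V = 43.5 L, T = 716.6 K.
Step 2 (isothermal): W = P₁V₁ ln(V₂/V₁) = (7264) ln(22.9/43.5) = -4661 J.
W_total = 3240 − 4661 = -1421 J.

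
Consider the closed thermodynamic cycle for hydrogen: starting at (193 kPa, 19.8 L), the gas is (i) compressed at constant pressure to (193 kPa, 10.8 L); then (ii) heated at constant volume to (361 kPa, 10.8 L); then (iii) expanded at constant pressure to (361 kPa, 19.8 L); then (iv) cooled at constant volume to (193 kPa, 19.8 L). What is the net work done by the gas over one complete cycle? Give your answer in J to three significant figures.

Constant-volume legs do no work.
W(i) = (193)(10.8 − 19.8) = -1737 J; W(iii) = (361)(19.8 − 10.8) = 3249 J.
W_net = -1737 + 3249 = 1512 J (the clockwise enclosed area).

W_net ≈ 1510 J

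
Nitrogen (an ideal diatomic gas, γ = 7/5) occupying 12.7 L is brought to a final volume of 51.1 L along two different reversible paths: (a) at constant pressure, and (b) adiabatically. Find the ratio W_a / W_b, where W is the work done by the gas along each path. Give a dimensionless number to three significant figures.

Path (a) isobaric: W = P₁(V₂ − V₁) → W_a/(P₁V₁) = 3.024.
Path (b) adiabatic: W = P₁V₁(1 − (V₁/V₂)^(γ−1))/(γ−1) → W_b/(P₁V₁) = 1.068.
W_a / W_b = 3.024 / 1.068 = 2.832.

W_a / W_b ≈ 2.83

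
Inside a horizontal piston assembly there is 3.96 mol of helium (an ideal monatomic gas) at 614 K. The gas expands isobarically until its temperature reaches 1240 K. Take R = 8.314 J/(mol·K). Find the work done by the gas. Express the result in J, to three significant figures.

W ≈ 20600 J

Isobaric: W = P ΔV = nR ΔT.
W = (3.96)(8.314)(1240 − 614) = 20610 J.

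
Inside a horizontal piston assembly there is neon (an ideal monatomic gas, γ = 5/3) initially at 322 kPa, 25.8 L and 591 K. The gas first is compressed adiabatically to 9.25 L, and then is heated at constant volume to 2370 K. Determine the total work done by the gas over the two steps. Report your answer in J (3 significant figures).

Step 1 (adiabatic): W = (P₁V₁ − P₂V₂)/(γ−1) = (8308 − 16461)/0.667 = -12230 J.
Step 2 (isochoric): W = 0 (constant volume).
W_total = -12230 + 0 = -12230 J.

W_total ≈ -12200 J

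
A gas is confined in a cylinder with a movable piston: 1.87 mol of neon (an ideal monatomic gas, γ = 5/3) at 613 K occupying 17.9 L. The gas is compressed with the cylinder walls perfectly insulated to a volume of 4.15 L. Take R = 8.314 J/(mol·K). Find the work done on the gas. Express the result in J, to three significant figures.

W ≈ 23600 J

Adiabatic: TV^(γ−1) = const with γ = 5/3.
T₂ = T₁ (V₁/V₂)^(γ−1) = 613 × (17.9/4.15)^0.667 = 613 × 2.65 = 1624 K.
W_by = nCᵥ(T₁ − T₂) = (1.87)(12.47)(613 − 1624) = -23584 J.
Work on gas = −W_by = 23584 J.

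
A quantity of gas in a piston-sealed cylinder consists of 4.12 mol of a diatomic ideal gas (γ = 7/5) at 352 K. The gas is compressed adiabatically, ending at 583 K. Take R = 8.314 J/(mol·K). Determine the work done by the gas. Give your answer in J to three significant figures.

W ≈ -19800 J

Adiabatic ⇒ Q = 0, so W_by = −ΔU = nCᵥ(T₁ − T₂).
Cᵥ = 5R/2 = 20.79 J/(mol·K).
W = (4.12)(20.79)(352 − 583) = -19782 J.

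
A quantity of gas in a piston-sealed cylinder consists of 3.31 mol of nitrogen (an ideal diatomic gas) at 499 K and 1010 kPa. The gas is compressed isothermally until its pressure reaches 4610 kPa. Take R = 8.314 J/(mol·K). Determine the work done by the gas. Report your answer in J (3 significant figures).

W ≈ -20800 J

Isothermal process: W = nRT ln(V₂/V₁) = nRT ln(P₁/P₂).
W = (3.31)(8.314)(499) × ln(1010/4610)
  = 13732 × ln(0.2191) = 13732 × -1.518
W_by_gas = -20849 J.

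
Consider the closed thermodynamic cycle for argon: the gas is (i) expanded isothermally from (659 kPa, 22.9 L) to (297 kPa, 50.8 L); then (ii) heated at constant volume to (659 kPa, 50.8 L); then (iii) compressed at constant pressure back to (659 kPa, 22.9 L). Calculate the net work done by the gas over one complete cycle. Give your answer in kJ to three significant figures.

Leg (i): W = PᵢVᵢ ln(V_f/Vᵢ) = (15091) ln(50.8/22.9) = 12024 J.
Leg (ii): W = 0.
Leg (iii): W = PΔV = (659)(22.9 − 50.8) = -18386 J.
W_net = 12024 − 18386 = -6362 J.

W_net ≈ -6.36 kJ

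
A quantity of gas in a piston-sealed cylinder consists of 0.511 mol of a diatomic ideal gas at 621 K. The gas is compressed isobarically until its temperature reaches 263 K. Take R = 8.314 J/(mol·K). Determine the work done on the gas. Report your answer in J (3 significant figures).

W ≈ 1520 J

Isobaric: W = P ΔV = nR ΔT.
W = (0.511)(8.314)(263 − 621) = -1521 J.
Work on gas = −W_by = 1521 J.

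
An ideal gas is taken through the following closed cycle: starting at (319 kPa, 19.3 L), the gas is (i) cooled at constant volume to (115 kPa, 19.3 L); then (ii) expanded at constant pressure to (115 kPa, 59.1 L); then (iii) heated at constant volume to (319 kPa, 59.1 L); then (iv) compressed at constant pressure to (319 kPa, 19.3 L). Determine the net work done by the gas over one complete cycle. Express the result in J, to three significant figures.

Constant-volume legs do no work.
W(ii) = (115)(59.1 − 19.3) = 4577 J; W(iv) = (319)(19.3 − 59.1) = -12696 J.
W_net = 4577 − 12696 = -8119 J (the counter-clockwise enclosed area).

W_net ≈ -8120 J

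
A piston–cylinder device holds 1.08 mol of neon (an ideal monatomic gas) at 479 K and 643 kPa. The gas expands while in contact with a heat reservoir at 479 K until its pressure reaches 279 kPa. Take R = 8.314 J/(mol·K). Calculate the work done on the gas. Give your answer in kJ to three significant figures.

Isothermal process: W = nRT ln(V₂/V₁) = nRT ln(P₁/P₂).
W = (1.08)(8.314)(479) × ln(643/279)
  = 4301 × ln(2.305) = 4301 × 0.8349
W_by_gas = 3591 J; work on gas = −W_by = -3591 J.

W ≈ -3.59 kJ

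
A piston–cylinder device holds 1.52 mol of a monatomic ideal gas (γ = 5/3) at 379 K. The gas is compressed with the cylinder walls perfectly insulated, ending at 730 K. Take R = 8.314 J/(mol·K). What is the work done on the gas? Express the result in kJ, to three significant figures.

Adiabatic ⇒ Q = 0, so W_by = −ΔU = nCᵥ(T₁ − T₂).
Cᵥ = 3R/2 = 12.47 J/(mol·K).
W = (1.52)(12.47)(379 − 730) = -6654 J.
Work on gas = −W_by = 6654 J.

W ≈ 6.65 kJ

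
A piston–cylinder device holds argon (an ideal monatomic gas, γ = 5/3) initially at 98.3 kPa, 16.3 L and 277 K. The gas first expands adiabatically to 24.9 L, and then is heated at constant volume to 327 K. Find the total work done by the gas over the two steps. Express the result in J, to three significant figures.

W_total ≈ 591 J

Step 1 (adiabatic): W = (P₁V₁ − P₂V₂)/(γ−1) = (1602 − 1208)/0.667 = 591.4 J.
Step 2 (isochoric): W = 0 (constant volume).
W_total = 591.4 + 0 = 591.4 J.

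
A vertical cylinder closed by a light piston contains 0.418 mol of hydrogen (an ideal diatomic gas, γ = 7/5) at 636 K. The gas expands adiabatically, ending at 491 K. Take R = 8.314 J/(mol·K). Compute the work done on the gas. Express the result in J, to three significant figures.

Adiabatic ⇒ Q = 0, so W_by = −ΔU = nCᵥ(T₁ − T₂).
Cᵥ = 5R/2 = 20.79 J/(mol·K).
W = (0.418)(20.79)(636 − 491) = 1260 J.
Work on gas = −W_by = -1260 J.

W ≈ -1260 J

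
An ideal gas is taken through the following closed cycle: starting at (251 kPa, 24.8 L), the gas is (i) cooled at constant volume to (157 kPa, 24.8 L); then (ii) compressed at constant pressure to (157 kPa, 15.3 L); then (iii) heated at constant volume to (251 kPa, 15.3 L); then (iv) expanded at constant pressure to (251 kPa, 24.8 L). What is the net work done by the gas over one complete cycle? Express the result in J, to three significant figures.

Constant-volume legs do no work.
W(ii) = (157)(15.3 − 24.8) = -1492 J; W(iv) = (251)(24.8 − 15.3) = 2384 J.
W_net = -1492 + 2384 = 893 J (the clockwise enclosed area).

W_net ≈ 893 J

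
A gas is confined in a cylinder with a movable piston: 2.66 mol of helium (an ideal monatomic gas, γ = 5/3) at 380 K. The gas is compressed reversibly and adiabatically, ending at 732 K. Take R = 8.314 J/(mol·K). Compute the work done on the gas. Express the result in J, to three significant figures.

Adiabatic ⇒ Q = 0, so W_by = −ΔU = nCᵥ(T₁ − T₂).
Cᵥ = 3R/2 = 12.47 J/(mol·K).
W = (2.66)(12.47)(380 − 732) = -11677 J.
Work on gas = −W_by = 11677 J.

W ≈ 11700 J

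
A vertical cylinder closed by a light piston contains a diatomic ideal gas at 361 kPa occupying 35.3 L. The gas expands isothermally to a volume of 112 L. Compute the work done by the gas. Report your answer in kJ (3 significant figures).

W ≈ 14.7 kJ

Isothermal: W = nRT ln(V₂/V₁) = P₁V₁ ln(V₂/V₁).
P₁V₁ = (361 kPa)(35.3 L) = 12743 J.
W = 12743 × ln(112/35.3) = 12743 × 1.155
W_by_gas = 14714 J.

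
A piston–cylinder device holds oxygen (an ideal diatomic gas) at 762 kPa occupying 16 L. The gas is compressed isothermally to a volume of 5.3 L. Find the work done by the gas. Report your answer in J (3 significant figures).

Isothermal: W = nRT ln(V₂/V₁) = P₁V₁ ln(V₂/V₁).
P₁V₁ = (762 kPa)(16 L) = 12192 J.
W = 12192 × ln(5.3/16) = 12192 × -1.105
W_by_gas = -13471 J.

W ≈ -13500 J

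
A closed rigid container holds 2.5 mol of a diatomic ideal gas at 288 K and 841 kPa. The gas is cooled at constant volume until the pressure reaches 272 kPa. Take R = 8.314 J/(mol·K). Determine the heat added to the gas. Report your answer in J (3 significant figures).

Constant volume ⇒ W = 0, so Q = ΔU = nCᵥΔT with Cᵥ = 5R/2 = 20.79 J/(mol·K).
At constant V, T₂/T₁ = P₂/P₁ ⇒ ΔT = T₁(P₂/P₁ − 1) = 288·(272/841 − 1) = -194.9 K.
ΔU = (2.5)(20.79)(-194.9) = -10125 J.

Q ≈ -10100 J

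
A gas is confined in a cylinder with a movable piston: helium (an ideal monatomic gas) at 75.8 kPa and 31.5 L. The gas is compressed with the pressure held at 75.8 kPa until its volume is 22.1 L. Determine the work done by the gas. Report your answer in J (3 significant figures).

Isobaric: W = P ΔV.
W = (75.8 kPa)(22.1 − 31.5 L) = (75.8)(-9.4) = -712.5 J.

W ≈ -713 J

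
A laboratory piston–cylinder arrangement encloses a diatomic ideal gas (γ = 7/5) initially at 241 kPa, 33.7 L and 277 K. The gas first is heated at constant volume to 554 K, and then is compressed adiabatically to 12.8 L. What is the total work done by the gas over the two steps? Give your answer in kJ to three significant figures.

W_total ≈ -19.2 kJ

Step 1 (isochoric): W = 0 (constant volume).
After step 1: P = 482 kPa (V unchanged).
Step 2 (adiabatic): W = (P₁V₁ − P₂V₂)/(γ−1) = (16243 − 23925)/0.4 = -19203 J.
W_total = 0 − 19203 = -19203 J.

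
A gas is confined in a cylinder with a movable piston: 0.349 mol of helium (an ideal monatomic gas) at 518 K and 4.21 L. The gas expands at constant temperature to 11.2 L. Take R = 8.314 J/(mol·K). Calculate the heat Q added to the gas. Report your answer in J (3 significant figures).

Q ≈ 1470 J

Isothermal ⇒ ΔU = 0, so Q = W = nRT ln(V₂/V₁).
Q = (0.349)(8.314)(518) ln(11.2/4.21) = 1503 × 0.9785 = 1471 J.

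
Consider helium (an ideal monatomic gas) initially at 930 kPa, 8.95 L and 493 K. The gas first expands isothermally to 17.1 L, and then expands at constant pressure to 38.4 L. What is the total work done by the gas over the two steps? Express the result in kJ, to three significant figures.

W_total ≈ 15.8 kJ

Step 1 (isothermal): W = P₁V₁ ln(V₂/V₁) = (8324) ln(17.1/8.95) = 5389 J.
After step 1: P = 486.8 kPa, V = 17.1 L, T = 493 K.
Step 2 (isobaric): W = PΔV = (486.8 kPa)(38.4 − 17.1 L) = 10368 J.
W_total = 5389 + 10368 = 15757 J.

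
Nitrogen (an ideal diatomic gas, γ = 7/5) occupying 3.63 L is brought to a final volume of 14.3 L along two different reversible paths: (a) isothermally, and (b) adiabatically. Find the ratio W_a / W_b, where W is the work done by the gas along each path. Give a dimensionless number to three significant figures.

W_a / W_b ≈ 1.30

Path (a) isothermal: W = P₁V₁ ln(V₂/V₁) → W_a/(P₁V₁) = 1.371.
Path (b) adiabatic: W = P₁V₁(1 − (V₁/V₂)^(γ−1))/(γ−1) → W_b/(P₁V₁) = 1.055.
W_a / W_b = 1.371 / 1.055 = 1.299.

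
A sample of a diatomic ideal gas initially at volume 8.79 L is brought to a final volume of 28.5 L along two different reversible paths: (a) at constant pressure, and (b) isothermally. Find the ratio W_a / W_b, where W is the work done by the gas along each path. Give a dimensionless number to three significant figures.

W_a / W_b ≈ 1.91

Path (a) isobaric: W = P₁(V₂ − V₁) → W_a/(P₁V₁) = 2.242.
Path (b) isothermal: W = P₁V₁ ln(V₂/V₁) → W_b/(P₁V₁) = 1.176.
W_a / W_b = 2.242 / 1.176 = 1.906.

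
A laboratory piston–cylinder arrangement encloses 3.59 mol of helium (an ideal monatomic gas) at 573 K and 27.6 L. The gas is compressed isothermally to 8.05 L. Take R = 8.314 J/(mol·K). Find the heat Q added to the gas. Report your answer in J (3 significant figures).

Isothermal ⇒ ΔU = 0, so Q = W = nRT ln(V₂/V₁).
Q = (3.59)(8.314)(573) ln(8.05/27.6) = 17102 × -1.232 = -21073 J.

Q ≈ -21100 J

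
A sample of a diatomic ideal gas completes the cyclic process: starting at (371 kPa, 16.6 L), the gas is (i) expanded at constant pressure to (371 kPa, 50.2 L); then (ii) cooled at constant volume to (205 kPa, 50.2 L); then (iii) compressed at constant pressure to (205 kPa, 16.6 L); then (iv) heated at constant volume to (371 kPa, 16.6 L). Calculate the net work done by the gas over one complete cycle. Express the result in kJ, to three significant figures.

W_net ≈ 5.58 kJ

Constant-volume legs do no work.
W(i) = (371)(50.2 − 16.6) = 12466 J; W(iii) = (205)(16.6 − 50.2) = -6888 J.
W_net = 12466 − 6888 = 5578 J (the clockwise enclosed area).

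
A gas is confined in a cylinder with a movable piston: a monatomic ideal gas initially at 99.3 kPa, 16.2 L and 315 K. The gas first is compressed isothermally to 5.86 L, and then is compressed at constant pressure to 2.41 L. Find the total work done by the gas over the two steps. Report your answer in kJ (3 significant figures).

Step 1 (isothermal): W = P₁V₁ ln(V₂/V₁) = (1609) ln(5.86/16.2) = -1636 J.
After step 1: P = 274.5 kPa, V = 5.86 L, T = 315 K.
Step 2 (isobaric): W = PΔV = (274.5 kPa)(2.41 − 5.86 L) = -947.1 J.
W_total = -1636 − 947.1 = -2583 J.

W_total ≈ -2.58 kJ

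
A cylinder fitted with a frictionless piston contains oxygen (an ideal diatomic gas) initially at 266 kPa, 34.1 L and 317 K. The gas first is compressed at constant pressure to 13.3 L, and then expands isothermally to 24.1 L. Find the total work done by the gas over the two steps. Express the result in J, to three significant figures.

W_total ≈ -3430 J

Step 1 (isobaric): W = PΔV = (266 kPa)(13.3 − 34.1 L) = -5533 J.
After step 1: P = 266 kPa, V = 13.3 L, T = 123.6 K.
Step 2 (isothermal): W = P₁V₁ ln(V₂/V₁) = (3538) ln(24.1/13.3) = 2103 J.
W_total = -5533 + 2103 = -3430 J.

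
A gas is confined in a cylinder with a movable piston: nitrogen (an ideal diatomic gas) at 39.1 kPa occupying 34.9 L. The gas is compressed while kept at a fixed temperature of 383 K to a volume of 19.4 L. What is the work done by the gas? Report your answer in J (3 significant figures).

W ≈ -801 J

Isothermal: W = nRT ln(V₂/V₁) = P₁V₁ ln(V₂/V₁).
P₁V₁ = (39.1 kPa)(34.9 L) = 1365 J.
W = 1365 × ln(19.4/34.9) = 1365 × -0.5872
W_by_gas = -801.3 J.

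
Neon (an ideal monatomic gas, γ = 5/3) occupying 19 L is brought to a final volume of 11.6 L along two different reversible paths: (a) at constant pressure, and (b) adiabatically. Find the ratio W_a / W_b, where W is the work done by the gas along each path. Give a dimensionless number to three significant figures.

Path (a) isobaric: W = P₁(V₂ − V₁) → W_a/(P₁V₁) = -0.3895.
Path (b) adiabatic: W = P₁V₁(1 − (V₁/V₂)^(γ−1))/(γ−1) → W_b/(P₁V₁) = -0.5843.
W_a / W_b = -0.3895 / -0.5843 = 0.6666.

W_a / W_b ≈ 0.667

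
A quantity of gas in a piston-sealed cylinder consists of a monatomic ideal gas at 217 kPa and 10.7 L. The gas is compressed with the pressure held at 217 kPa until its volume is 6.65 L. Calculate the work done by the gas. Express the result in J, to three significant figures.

W ≈ -879 J

Isobaric: W = P ΔV.
W = (217 kPa)(6.65 − 10.7 L) = (217)(-4.05) = -878.8 J.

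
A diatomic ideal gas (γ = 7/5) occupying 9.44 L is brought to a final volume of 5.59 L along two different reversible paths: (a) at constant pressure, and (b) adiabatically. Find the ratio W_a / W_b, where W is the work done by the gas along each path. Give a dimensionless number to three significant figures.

W_a / W_b ≈ 0.700

Path (a) isobaric: W = P₁(V₂ − V₁) → W_a/(P₁V₁) = -0.4078.
Path (b) adiabatic: W = P₁V₁(1 − (V₁/V₂)^(γ−1))/(γ−1) → W_b/(P₁V₁) = -0.5829.
W_a / W_b = -0.4078 / -0.5829 = 0.6996.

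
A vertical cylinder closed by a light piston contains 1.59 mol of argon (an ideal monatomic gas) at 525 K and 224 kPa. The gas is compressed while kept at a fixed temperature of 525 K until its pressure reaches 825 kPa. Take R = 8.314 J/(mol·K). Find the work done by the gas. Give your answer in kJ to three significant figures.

Isothermal process: W = nRT ln(V₂/V₁) = nRT ln(P₁/P₂).
W = (1.59)(8.314)(525) × ln(224/825)
  = 6940 × ln(0.2715) = 6940 × -1.304
W_by_gas = -9048 J.

W ≈ -9.05 kJ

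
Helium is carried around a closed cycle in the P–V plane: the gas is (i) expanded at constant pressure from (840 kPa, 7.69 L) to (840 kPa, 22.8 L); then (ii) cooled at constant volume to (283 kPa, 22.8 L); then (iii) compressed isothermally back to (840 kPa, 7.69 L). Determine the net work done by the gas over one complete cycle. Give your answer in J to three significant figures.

Leg (i): W = PΔV = (840)(22.8 − 7.69) = 12692 J.
Leg (ii): W = 0.
Leg (iii): W = PᵢVᵢ ln(V_f/Vᵢ) = (6452) ln(7.69/22.8) = -7013 J.
W_net = 12692 − 7013 = 5680 J.

W_net ≈ 5680 J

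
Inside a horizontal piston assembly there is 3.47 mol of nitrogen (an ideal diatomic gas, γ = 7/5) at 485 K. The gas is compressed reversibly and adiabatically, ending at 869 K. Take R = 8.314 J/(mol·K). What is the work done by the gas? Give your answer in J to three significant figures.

Adiabatic ⇒ Q = 0, so W_by = −ΔU = nCᵥ(T₁ − T₂).
Cᵥ = 5R/2 = 20.79 J/(mol·K).
W = (3.47)(20.79)(485 − 869) = -27696 J.

W ≈ -27700 J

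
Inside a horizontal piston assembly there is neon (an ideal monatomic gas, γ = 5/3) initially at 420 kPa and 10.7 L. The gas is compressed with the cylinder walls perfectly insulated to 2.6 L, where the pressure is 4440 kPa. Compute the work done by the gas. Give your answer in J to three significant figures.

W ≈ -10600 J

Adiabatic: W = (P₁V₁ − P₂V₂)/(γ − 1) with γ = 5/3.
P₁V₁ = 4494 J, P₂V₂ = 11544 J.
W = (4494 − 11544) / 0.6667 = -10575 J.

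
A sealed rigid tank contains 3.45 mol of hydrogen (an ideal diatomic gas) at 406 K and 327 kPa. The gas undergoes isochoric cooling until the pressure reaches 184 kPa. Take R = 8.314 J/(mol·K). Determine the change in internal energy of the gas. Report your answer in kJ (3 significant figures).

ΔU ≈ -12.7 kJ

Constant volume ⇒ W = 0, so Q = ΔU = nCᵥΔT with Cᵥ = 5R/2 = 20.79 J/(mol·K).
At constant V, T₂/T₁ = P₂/P₁ ⇒ ΔT = T₁(P₂/P₁ − 1) = 406·(184/327 − 1) = -177.5 K.
ΔU = (3.45)(20.79)(-177.5) = -12732 J.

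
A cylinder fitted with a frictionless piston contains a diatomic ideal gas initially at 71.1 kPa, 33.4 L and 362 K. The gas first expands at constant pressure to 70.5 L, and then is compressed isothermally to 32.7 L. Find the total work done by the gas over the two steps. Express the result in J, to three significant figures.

W_total ≈ -1210 J

Step 1 (isobaric): W = PΔV = (71.1 kPa)(70.5 − 33.4 L) = 2638 J.
After step 1: P = 71.1 kPa, V = 70.5 L, T = 764.1 K.
Step 2 (isothermal): W = P₁V₁ ln(V₂/V₁) = (5013) ln(32.7/70.5) = -3851 J.
W_total = 2638 − 3851 = -1213 J.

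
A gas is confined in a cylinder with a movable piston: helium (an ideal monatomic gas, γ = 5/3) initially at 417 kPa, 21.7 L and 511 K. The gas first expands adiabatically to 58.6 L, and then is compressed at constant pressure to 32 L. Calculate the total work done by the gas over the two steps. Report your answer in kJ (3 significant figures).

W_total ≈ 4.46 kJ

Step 1 (adiabatic): W = (P₁V₁ − P₂V₂)/(γ−1) = (9049 − 4666)/0.667 = 6574 J.
After step 1: P = 79.63 kPa, V = 58.6 L, T = 263.5 K.
Step 2 (isobaric): W = PΔV = (79.63 kPa)(32 − 58.6 L) = -2118 J.
W_total = 6574 − 2118 = 4456 J.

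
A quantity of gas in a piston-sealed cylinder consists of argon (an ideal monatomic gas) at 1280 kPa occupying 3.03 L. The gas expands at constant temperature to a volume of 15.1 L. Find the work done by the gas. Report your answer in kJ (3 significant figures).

W ≈ 6.23 kJ

Isothermal: W = nRT ln(V₂/V₁) = P₁V₁ ln(V₂/V₁).
P₁V₁ = (1280 kPa)(3.03 L) = 3878 J.
W = 3878 × ln(15.1/3.03) = 3878 × 1.606
W_by_gas = 6229 J.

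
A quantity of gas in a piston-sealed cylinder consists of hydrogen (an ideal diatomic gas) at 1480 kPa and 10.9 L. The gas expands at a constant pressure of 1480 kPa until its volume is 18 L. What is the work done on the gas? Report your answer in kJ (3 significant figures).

W ≈ -10.5 kJ

Isobaric: W = P ΔV.
W = (1480 kPa)(18 − 10.9 L) = (1480)(7.1) = 10508 J.
Work on gas = −W_by = -10508 J.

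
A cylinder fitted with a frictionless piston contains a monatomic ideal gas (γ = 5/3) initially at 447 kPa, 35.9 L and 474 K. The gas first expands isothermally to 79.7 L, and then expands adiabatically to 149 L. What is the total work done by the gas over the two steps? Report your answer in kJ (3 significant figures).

W_total ≈ 21.0 kJ

Step 1 (isothermal): W = P₁V₁ ln(V₂/V₁) = (16047) ln(79.7/35.9) = 12798 J.
After step 1: P = 201.3 kPa, V = 79.7 L, T = 474 K.
Step 2 (adiabatic): W = (P₁V₁ − P₂V₂)/(γ−1) = (16047 − 10574)/0.667 = 8210 J.
W_total = 12798 + 8210 = 21008 J.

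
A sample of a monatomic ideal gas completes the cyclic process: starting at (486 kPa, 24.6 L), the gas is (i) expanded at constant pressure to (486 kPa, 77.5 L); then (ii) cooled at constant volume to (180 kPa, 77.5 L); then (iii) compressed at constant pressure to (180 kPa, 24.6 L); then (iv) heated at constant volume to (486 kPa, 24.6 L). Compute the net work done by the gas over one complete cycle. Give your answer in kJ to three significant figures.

Constant-volume legs do no work.
W(i) = (486)(77.5 − 24.6) = 25709 J; W(iii) = (180)(24.6 − 77.5) = -9522 J.
W_net = 25709 − 9522 = 16187 J (the clockwise enclosed area).

W_net ≈ 16.2 kJ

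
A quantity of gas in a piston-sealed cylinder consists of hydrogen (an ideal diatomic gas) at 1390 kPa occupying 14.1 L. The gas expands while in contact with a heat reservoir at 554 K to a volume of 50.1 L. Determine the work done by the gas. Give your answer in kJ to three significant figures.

W ≈ 24.8 kJ

Isothermal: W = nRT ln(V₂/V₁) = P₁V₁ ln(V₂/V₁).
P₁V₁ = (1390 kPa)(14.1 L) = 19599 J.
W = 19599 × ln(50.1/14.1) = 19599 × 1.268
W_by_gas = 24849 J.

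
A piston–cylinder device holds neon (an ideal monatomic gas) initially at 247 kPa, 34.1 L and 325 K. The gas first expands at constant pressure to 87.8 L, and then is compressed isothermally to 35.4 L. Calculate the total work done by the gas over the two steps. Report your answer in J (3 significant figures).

Step 1 (isobaric): W = PΔV = (247 kPa)(87.8 − 34.1 L) = 13264 J.
After step 1: P = 247 kPa, V = 87.8 L, T = 836.8 K.
Step 2 (isothermal): W = P₁V₁ ln(V₂/V₁) = (21687) ln(35.4/87.8) = -19699 J.
W_total = 13264 − 19699 = -6435 J.

W_total ≈ -6440 J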